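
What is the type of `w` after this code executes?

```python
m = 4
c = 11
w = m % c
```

int % int returns int (4 % 11 = 4)

int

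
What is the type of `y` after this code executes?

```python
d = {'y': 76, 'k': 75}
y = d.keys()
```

.keys() returns a dict_keys view object

dict_keys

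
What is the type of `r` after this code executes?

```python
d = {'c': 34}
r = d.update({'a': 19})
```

dict.update() returns None

NoneType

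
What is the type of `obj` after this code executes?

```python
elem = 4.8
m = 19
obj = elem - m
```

float - int returns float (4.8 - 19 = -14.2)

float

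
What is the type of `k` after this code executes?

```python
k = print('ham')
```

print() returns None

NoneType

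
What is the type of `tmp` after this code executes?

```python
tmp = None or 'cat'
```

'or' with None returns the other value ('cat', str)

str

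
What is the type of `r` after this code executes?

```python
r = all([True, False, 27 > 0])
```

all() returns bool

bool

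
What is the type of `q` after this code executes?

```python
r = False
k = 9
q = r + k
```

bool + int returns int (False is 0, so 0 + 9 = 9)

int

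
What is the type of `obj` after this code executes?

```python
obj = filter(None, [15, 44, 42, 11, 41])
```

filter() returns a filter iterator object

filter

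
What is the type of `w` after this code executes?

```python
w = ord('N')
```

ord() returns int (Unicode code point)

int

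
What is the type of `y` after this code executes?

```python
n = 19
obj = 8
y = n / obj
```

int / int always returns float in Python 3 (19 / 8 = 2.375)

float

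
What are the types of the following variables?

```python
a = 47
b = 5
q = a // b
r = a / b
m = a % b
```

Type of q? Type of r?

int // int returns int; int / int returns float

int, float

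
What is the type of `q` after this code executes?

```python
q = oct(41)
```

oct() returns str representation

str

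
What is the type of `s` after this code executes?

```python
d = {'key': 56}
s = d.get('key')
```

dict.get() returns the value (int) when key is found

int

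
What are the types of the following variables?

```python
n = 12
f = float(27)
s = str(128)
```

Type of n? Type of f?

n is int; f is float

int, float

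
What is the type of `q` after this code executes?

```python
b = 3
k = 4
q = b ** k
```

int ** positive int returns int (3 ** 4 = 81)

int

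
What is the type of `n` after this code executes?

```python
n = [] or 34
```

'or' returns first truthy value (34, which is int)

int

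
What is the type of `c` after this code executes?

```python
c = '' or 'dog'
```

'or' returns first truthy value ('dog', which is str)

str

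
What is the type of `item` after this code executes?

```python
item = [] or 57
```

'or' returns first truthy value (57, which is int)

int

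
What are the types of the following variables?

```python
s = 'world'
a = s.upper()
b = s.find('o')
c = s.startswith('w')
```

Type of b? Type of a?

str.find() returns int; str.upper() returns str

int, str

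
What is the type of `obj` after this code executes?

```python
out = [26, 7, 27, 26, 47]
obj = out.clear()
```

list.clear() returns None

NoneType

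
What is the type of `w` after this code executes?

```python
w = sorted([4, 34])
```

sorted() always returns list

list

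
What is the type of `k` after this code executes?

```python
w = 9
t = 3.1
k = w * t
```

int * float returns float (9 * 3.1 = 27.9)

float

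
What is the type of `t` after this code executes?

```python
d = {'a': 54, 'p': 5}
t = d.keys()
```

.keys() returns a dict_keys view object

dict_keys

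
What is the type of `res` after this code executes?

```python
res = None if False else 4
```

Ternary: condition is False, else branch (4) taken → int

int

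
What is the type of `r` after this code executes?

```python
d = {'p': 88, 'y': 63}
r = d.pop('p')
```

dict.pop() returns the value (int)

int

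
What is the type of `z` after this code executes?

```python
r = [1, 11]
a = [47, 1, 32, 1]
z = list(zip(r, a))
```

list(zip(...)) returns a list of tuples

list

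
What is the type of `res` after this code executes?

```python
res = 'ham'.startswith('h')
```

str.startswith() returns bool

bool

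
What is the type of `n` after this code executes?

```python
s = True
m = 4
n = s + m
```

bool + int returns int (True is 1, so 1 + 4 = 5)

int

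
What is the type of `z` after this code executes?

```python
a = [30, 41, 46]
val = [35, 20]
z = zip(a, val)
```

zip() returns a zip iterator object

zip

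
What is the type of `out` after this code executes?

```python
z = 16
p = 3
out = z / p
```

int / int always returns float in Python 3 (16 / 3 = 5.33333)

float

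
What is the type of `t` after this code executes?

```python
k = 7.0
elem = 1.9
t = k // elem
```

float // float returns float (floor division preserves float type)

float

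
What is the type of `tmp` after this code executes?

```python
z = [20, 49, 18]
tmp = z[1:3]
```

Slicing a list always returns a list

list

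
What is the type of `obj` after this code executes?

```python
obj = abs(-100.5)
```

abs() of float returns float

float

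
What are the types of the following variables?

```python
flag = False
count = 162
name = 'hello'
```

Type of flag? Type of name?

flag is bool; name is str

bool, str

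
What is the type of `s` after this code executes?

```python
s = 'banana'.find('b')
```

str.find() returns int (index, or -1)

int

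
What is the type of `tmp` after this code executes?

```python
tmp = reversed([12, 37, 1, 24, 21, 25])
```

reversed() on a list returns a list_reverseiterator

list_reverseiterator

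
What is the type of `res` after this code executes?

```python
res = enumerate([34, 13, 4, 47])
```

enumerate() returns an enumerate iterator object

enumerate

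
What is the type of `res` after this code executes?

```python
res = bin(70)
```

bin() returns str representation

str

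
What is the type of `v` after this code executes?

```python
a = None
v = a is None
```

'is' comparison returns bool

bool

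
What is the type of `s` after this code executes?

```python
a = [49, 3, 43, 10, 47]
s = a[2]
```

Indexing a list of ints returns int (a[2] = 43)

int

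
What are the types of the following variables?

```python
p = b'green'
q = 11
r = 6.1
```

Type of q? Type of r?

q is int; r is float

int, float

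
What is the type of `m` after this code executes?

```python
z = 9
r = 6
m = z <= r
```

Comparison operators return bool

bool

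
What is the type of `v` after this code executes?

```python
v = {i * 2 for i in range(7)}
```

A set comprehension {expr for x in iterable} produces a set

set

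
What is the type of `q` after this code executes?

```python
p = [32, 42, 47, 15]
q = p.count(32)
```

list.count() returns int

int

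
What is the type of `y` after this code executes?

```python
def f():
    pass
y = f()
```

A function with no return statement returns None

NoneType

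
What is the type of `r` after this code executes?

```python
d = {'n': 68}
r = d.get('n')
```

dict.get() returns the value (int) when key is found

int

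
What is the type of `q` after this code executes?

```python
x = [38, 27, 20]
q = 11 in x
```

'in' operator returns bool

bool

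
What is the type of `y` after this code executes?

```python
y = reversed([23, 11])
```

reversed() on a list returns a list_reverseiterator

list_reverseiterator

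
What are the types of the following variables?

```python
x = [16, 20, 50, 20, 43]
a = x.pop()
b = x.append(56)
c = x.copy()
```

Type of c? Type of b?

list.copy() returns list; list.append() returns None

list, NoneType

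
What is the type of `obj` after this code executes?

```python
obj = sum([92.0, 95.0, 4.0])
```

sum() of floats returns float

float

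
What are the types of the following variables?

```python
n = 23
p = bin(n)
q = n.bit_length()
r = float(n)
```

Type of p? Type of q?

bin() returns str; int.bit_length() returns int

str, int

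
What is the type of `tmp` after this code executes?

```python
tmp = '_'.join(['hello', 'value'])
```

str.join() returns str

str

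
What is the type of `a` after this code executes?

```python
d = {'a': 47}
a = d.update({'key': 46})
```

dict.update() returns None

NoneType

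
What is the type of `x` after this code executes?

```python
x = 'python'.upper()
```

str.upper() returns str

str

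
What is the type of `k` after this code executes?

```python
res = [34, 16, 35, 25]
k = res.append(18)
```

list.append() returns None (mutates in place)

NoneType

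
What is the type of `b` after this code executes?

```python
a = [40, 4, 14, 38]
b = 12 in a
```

'in' operator returns bool

bool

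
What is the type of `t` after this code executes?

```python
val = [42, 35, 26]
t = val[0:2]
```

Slicing a list always returns a list

list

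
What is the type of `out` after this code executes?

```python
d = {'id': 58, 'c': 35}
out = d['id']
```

Accessing dict[str, int] with key 'id' returns int value 58

int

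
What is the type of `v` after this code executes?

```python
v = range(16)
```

range() returns a range object

range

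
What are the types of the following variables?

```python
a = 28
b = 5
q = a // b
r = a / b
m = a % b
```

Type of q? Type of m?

int // int returns int; int % int returns int

int, int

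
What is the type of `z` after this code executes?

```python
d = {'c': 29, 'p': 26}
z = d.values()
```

.values() returns a dict_values view object

dict_values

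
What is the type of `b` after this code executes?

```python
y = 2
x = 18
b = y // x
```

int // int returns int (2 // 18 = 0)

int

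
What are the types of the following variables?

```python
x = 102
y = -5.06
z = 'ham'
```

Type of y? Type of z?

y is float; z is str

float, str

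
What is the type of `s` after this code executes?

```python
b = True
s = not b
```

'not' always returns bool

bool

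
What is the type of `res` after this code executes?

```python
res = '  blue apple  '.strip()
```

str.strip() returns str

str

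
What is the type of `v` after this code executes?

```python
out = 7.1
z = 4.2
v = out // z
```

float // float returns float (floor division preserves float type)

float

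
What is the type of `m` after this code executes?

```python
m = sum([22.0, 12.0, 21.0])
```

sum() of floats returns float

float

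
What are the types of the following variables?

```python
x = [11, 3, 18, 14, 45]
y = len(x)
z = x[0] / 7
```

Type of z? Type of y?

int / int returns float; len() returns int

float, int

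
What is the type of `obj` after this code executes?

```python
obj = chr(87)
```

chr() returns str (single character)

str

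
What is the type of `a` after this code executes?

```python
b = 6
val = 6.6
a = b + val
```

int + float returns float (6 + 6.6 = 12.6)

float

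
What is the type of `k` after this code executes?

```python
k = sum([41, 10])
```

sum() of ints returns int

int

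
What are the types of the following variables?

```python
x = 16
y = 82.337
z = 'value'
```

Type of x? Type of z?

x is int; z is str

int, str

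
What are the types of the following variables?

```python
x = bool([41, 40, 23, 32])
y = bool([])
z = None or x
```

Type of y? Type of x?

bool() returns bool; bool() returns bool

bool, bool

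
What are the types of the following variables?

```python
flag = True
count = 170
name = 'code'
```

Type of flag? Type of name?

flag is bool; name is str

bool, str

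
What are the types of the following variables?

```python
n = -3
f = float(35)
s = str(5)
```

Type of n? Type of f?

n is int; f is float

int, float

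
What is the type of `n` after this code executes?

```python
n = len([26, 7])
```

len() always returns int

int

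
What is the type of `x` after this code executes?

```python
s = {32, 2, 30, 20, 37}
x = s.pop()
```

Popping from a set of ints returns int

int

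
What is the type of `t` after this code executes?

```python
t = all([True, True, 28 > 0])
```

all() returns bool

bool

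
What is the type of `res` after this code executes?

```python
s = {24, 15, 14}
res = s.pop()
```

Popping from a set of ints returns int

int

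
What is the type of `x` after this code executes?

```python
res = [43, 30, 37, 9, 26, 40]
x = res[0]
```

Indexing a list of ints returns int (res[0] = 43)

int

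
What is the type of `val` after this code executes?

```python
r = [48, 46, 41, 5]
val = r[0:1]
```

Slicing a list always returns a list

list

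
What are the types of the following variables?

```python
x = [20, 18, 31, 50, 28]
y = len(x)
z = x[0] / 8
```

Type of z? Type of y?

int / int returns float; len() returns int

float, int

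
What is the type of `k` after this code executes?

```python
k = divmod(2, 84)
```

divmod() returns a tuple (quotient, remainder)

tuple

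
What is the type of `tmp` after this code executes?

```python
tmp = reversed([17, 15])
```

reversed() on a list returns a list_reverseiterator

list_reverseiterator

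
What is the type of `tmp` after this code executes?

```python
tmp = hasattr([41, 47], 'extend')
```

hasattr() returns bool

bool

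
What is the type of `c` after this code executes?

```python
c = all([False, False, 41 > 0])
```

all() returns bool

bool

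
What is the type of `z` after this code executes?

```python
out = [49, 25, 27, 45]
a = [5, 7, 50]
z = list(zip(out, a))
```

list(zip(...)) returns a list of tuples

list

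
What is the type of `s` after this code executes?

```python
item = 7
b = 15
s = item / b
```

int / int always returns float in Python 3 (7 / 15 = 0.466667)

float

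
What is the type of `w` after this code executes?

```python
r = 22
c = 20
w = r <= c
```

Comparison operators return bool

bool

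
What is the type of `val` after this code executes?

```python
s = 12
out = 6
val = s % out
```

int % int returns int (12 % 6 = 0)

int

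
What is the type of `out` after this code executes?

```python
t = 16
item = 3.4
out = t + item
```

int + float returns float (16 + 3.4 = 19.4)

float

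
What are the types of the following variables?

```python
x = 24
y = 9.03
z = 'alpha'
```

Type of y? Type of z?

y is float; z is str

float, str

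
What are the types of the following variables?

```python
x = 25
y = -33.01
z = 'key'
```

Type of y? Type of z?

y is float; z is str

float, str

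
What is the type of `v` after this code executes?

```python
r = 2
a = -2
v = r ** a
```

int ** negative int returns float

float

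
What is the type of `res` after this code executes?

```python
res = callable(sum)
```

callable() returns bool

bool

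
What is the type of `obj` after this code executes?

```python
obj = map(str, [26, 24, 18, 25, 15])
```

map() returns a map iterator object

map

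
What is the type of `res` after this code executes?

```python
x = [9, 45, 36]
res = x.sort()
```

list.sort() returns None (sorts in place)

NoneType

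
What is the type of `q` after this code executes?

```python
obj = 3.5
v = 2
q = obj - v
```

float - int returns float (3.5 - 2 = 1.5)

float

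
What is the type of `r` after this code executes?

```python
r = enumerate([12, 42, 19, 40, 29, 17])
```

enumerate() returns an enumerate iterator object

enumerate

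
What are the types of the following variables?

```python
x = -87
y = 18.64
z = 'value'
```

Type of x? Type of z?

x is int; z is str

int, str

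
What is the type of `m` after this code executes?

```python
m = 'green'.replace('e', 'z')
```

str.replace() returns str

str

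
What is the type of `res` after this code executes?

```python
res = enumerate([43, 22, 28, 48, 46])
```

enumerate() returns an enumerate iterator object

enumerate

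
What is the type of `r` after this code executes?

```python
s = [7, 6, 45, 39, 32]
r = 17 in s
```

'in' operator returns bool

bool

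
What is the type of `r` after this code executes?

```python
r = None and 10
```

'and' returns first falsy value (None)

NoneType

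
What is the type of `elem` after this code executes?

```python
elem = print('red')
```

print() returns None

NoneType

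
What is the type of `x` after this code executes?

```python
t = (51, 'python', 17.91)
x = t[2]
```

Index 2 of tuple is 17.91 which is float

float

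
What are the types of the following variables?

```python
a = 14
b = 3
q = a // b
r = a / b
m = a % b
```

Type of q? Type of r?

int // int returns int; int / int returns float

int, float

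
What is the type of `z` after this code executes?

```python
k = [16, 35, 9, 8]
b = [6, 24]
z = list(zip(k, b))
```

list(zip(...)) returns a list of tuples

list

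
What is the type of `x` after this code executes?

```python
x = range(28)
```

range() returns a range object

range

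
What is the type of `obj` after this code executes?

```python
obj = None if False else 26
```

Ternary: condition is False, else branch (26) taken → int

int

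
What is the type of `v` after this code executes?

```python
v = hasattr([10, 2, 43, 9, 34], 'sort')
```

hasattr() returns bool

bool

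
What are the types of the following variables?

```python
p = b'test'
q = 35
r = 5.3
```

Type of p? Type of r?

p is bytes; r is float

bytes, float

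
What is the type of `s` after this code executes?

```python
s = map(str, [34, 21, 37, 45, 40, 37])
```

map() returns a map iterator object

map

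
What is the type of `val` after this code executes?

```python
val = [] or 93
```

'or' returns first truthy value (93, which is int)

int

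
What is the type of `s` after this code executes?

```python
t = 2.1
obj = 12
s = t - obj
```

float - int returns float (2.1 - 12 = -9.9)

float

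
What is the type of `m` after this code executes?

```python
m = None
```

None has type NoneType

NoneType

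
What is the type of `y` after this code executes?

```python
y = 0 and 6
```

'and' returns the first falsy value (0, which is int)

int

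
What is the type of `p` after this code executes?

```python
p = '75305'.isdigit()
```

str.isdigit() returns bool

bool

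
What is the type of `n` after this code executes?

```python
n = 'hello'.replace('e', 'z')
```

str.replace() returns str

str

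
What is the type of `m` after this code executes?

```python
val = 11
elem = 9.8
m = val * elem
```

int * float returns float (11 * 9.8 = 107.8)

float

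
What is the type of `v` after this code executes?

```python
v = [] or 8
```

'or' returns first truthy value (8, which is int)

int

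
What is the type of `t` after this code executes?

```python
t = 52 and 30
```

'and' returns the last value when all truthy (30, which is int)

int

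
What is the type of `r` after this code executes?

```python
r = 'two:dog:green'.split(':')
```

str.split() returns list

list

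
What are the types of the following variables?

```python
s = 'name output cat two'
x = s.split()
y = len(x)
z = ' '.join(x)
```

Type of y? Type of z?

len() returns int; str.join() returns str

int, str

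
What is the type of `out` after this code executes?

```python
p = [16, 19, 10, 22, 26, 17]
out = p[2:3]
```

Slicing a list always returns a list

list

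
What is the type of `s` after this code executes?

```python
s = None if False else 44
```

Ternary: condition is False, else branch (44) taken → int

int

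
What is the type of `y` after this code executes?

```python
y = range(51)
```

range() returns a range object

range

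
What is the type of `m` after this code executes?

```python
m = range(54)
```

range() returns a range object

range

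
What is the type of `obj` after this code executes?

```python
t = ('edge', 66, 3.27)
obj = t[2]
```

Index 2 of tuple is 3.27 which is float

float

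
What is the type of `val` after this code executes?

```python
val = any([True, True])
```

any() returns bool

bool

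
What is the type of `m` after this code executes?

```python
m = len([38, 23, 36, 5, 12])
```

len() always returns int

int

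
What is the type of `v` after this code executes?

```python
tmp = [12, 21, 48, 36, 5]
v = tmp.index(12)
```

list.index() returns int

int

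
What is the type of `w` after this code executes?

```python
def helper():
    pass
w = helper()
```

A function with no return statement returns None

NoneType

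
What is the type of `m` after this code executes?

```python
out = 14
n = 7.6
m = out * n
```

int * float returns float (14 * 7.6 = 106.4)

float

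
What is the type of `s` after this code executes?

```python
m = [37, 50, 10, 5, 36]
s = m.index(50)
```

list.index() returns int

int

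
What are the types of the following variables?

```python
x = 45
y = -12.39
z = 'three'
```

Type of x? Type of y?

x is int; y is float

int, float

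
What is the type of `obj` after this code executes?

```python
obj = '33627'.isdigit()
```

str.isdigit() returns bool

bool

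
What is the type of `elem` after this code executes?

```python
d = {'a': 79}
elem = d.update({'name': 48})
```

dict.update() returns None

NoneType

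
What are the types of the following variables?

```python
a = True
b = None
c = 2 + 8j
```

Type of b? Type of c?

b is NoneType; c is complex

NoneType, complex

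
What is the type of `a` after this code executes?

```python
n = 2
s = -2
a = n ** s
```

int ** negative int returns float

float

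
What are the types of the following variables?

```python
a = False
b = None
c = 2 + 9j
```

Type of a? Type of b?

a is bool; b is NoneType

bool, NoneType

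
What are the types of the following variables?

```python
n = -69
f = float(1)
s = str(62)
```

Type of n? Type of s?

n is int; s is str

int, str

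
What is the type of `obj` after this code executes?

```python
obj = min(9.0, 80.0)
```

min() of floats returns float

float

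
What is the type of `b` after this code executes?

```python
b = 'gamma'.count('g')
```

str.count() returns int

int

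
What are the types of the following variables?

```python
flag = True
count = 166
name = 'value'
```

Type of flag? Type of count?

flag is bool; count is int

bool, int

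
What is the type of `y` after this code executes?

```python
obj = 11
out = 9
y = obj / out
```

int / int always returns float in Python 3 (11 / 9 = 1.22222)

float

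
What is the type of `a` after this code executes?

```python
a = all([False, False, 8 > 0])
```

all() returns bool

bool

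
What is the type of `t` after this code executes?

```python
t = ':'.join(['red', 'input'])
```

str.join() returns str

str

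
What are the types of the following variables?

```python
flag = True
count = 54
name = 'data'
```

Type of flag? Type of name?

flag is bool; name is str

bool, str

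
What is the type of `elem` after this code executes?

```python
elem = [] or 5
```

'or' returns first truthy value (5, which is int)

int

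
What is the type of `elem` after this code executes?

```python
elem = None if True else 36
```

Ternary: condition is True, if branch (None) taken → NoneType

NoneType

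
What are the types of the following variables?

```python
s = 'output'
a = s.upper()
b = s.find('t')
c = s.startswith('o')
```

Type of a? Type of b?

str.upper() returns str; str.find() returns int

str, int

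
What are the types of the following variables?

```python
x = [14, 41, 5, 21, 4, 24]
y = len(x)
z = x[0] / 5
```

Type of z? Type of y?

int / int returns float; len() returns int

float, int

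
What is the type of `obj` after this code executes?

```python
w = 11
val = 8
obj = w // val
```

int // int returns int (11 // 8 = 1)

int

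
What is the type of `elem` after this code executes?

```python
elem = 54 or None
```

'or' returns first truthy value (54, int)

int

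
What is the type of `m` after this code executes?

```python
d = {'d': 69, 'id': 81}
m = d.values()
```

.values() returns a dict_values view object

dict_values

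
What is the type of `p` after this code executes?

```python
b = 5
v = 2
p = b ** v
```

int ** positive int returns int (5 ** 2 = 25)

int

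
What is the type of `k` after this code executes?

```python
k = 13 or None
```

'or' returns first truthy value (13, int)

int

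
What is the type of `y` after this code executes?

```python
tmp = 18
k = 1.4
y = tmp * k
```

int * float returns float (18 * 1.4 = 25.2)

float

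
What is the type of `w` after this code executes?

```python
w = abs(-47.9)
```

abs() of float returns float

float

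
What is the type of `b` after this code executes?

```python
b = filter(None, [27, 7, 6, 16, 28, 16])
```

filter() returns a filter iterator object

filter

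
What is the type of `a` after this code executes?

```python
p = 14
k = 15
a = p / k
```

int / int always returns float in Python 3 (14 / 15 = 0.933333)

float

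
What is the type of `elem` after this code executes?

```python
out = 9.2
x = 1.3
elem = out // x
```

float // float returns float (floor division preserves float type)

float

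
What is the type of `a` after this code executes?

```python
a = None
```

None has type NoneType

NoneType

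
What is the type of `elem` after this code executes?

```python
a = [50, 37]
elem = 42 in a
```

'in' operator returns bool

bool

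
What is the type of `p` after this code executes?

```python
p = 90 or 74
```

'or' returns the first truthy value (90, which is int)

int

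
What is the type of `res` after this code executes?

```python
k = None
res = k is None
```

'is' comparison returns bool

bool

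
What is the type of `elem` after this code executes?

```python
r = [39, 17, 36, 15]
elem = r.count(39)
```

list.count() returns int

int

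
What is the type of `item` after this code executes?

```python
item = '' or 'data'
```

'or' returns first truthy value ('data', which is str)

str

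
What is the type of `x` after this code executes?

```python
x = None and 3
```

'and' returns first falsy value (None)

NoneType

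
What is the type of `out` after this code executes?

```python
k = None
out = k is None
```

'is' comparison returns bool

bool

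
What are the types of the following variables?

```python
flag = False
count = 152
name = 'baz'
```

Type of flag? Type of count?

flag is bool; count is int

bool, int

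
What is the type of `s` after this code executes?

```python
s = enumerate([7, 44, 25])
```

enumerate() returns an enumerate iterator object

enumerate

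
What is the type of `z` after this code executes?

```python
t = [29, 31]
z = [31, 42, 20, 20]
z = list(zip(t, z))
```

list(zip(...)) returns a list of tuples

list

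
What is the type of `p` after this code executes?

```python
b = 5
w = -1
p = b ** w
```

int ** negative int returns float

float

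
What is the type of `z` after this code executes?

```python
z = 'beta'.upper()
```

str.upper() returns str

str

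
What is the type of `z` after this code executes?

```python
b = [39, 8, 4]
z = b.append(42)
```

list.append() returns None (mutates in place)

NoneType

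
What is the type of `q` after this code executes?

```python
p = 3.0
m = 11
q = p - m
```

float - int returns float (3.0 - 11 = -8.0)

float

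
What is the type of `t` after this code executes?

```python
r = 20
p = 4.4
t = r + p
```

int + float returns float (20 + 4.4 = 24.4)

float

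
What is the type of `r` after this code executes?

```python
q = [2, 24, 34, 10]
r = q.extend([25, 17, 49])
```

list.extend() returns None

NoneType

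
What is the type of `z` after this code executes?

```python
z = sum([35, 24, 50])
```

sum() of ints returns int

int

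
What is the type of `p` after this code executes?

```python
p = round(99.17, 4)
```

round() with ndigits arg returns float

float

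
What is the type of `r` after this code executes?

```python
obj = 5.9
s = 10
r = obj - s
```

float - int returns float (5.9 - 10 = -4.1)

float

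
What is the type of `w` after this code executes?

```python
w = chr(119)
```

chr() returns str (single character)

str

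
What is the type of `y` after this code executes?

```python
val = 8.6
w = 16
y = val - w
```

float - int returns float (8.6 - 16 = -7.4)

float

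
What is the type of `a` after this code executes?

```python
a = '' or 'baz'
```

'or' returns first truthy value ('baz', which is str)

str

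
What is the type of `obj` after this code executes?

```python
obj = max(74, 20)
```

max() of ints returns int

int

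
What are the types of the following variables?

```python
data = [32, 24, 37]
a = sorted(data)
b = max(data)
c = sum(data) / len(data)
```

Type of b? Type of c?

max of ints returns int; int / int returns float

int, float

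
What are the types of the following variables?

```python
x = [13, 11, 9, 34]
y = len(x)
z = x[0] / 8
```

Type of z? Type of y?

int / int returns float; len() returns int

float, int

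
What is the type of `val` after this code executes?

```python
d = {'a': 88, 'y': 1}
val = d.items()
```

dict.items() returns a dict_items view

dict_items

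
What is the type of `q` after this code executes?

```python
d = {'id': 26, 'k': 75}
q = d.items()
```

dict.items() returns a dict_items view

dict_items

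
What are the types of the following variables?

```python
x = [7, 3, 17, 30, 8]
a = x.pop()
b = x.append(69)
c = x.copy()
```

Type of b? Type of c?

list.append() returns None; list.copy() returns list

NoneType, list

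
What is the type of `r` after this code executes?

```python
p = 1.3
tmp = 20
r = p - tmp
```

float - int returns float (1.3 - 20 = -18.7)

float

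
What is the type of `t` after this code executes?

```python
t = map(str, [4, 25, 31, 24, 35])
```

map() returns a map iterator object

map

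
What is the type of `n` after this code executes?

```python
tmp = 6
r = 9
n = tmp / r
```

int / int always returns float in Python 3 (6 / 9 = 0.666667)

float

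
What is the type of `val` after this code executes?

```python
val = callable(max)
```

callable() returns bool

bool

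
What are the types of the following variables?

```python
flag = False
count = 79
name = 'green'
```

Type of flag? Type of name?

flag is bool; name is str

bool, str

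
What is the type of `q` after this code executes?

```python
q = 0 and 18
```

'and' returns the first falsy value (0, which is int)

int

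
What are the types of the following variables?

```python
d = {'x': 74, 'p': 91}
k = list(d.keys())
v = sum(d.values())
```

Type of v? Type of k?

sum of int values returns int; list(...) returns list

int, list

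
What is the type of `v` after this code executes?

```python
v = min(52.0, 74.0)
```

min() of floats returns float

float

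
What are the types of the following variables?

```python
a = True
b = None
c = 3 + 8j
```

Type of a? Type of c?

a is bool; c is complex

bool, complex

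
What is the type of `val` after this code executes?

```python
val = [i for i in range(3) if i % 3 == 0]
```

A list comprehension [...] produces a list

list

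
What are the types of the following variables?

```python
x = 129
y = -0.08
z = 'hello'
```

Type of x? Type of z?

x is int; z is str

int, str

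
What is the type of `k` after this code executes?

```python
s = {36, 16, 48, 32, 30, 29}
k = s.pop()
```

Popping from a set of ints returns int

int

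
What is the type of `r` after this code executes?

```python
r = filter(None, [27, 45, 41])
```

filter() returns a filter iterator object

filter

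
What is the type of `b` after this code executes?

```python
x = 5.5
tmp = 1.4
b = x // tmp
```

float // float returns float (floor division preserves float type)

float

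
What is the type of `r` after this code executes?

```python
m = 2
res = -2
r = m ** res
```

int ** negative int returns float

float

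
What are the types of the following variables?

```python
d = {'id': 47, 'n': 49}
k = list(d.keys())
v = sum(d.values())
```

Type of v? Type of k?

sum of int values returns int; list(...) returns list

int, list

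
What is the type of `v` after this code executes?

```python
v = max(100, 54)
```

max() of ints returns int

int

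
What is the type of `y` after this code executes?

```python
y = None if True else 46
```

Ternary: condition is True, if branch (None) taken → NoneType

NoneType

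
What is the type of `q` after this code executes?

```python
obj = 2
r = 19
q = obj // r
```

int // int returns int (2 // 19 = 0)

int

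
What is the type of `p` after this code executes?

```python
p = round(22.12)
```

round() with no ndigits arg returns int

int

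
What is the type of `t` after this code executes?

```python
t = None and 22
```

'and' returns first falsy value (None)

NoneType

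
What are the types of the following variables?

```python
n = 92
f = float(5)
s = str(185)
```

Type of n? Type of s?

n is int; s is str

int, str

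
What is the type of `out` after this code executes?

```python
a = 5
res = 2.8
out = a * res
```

int * float returns float (5 * 2.8 = 14.0)

float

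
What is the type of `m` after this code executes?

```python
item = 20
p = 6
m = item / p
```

int / int always returns float in Python 3 (20 / 6 = 3.33333)

float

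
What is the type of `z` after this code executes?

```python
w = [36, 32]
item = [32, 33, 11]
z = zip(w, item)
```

zip() returns a zip iterator object

zip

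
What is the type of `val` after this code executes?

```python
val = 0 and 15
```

'and' returns the first falsy value (0, which is int)

int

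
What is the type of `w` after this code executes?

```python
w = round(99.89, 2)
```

round() with ndigits arg returns float

float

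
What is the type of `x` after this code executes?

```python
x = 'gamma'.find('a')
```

str.find() returns int (index, or -1)

int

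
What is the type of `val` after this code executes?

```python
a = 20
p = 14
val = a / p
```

int / int always returns float in Python 3 (20 / 14 = 1.42857)

float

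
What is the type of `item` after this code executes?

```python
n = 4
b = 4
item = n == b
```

Equality comparison returns bool

bool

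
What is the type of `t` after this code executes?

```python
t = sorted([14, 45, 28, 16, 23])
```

sorted() always returns list

list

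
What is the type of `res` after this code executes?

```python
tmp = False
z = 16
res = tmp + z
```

bool + int returns int (False is 0, so 0 + 16 = 16)

int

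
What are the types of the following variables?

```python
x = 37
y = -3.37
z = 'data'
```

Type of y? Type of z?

y is float; z is str

float, str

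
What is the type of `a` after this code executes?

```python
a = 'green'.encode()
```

str.encode() returns bytes

bytes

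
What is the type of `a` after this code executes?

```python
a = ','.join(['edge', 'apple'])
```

str.join() returns str

str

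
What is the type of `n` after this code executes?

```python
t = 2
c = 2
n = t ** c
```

int ** positive int returns int (2 ** 2 = 4)

int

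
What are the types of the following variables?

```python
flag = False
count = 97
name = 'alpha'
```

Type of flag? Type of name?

flag is bool; name is str

bool, str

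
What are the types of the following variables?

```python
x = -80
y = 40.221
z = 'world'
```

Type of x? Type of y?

x is int; y is float

int, float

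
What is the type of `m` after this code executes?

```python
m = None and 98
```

'and' returns first falsy value (None)

NoneType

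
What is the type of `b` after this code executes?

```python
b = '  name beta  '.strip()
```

str.strip() returns str

str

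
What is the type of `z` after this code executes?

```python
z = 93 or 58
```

'or' returns the first truthy value (93, which is int)

int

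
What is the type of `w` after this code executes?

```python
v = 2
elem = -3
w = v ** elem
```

int ** negative int returns float

float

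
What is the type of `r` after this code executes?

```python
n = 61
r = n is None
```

'is' comparison returns bool

bool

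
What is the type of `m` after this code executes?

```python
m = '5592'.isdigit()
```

str.isdigit() returns bool

bool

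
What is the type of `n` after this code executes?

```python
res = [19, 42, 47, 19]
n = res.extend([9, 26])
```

list.extend() returns None

NoneType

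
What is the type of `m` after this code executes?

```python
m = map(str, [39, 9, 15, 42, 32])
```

map() returns a map iterator object

map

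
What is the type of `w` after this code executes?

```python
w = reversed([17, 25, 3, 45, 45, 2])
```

reversed() on a list returns a list_reverseiterator

list_reverseiterator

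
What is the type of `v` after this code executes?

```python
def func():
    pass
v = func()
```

A function with no return statement returns None

NoneType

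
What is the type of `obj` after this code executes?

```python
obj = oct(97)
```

oct() returns str representation

str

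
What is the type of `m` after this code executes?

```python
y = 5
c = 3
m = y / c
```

int / int always returns float in Python 3 (5 / 3 = 1.66667)

float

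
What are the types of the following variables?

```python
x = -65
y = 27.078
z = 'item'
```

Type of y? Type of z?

y is float; z is str

float, str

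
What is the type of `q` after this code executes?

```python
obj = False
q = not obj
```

'not' always returns bool

bool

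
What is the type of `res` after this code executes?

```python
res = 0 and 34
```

'and' returns the first falsy value (0, which is int)

int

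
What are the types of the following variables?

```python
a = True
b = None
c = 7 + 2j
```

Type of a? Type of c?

a is bool; c is complex

bool, complex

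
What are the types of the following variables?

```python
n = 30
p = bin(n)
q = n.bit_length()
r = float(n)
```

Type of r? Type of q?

float() returns float; int.bit_length() returns int

float, int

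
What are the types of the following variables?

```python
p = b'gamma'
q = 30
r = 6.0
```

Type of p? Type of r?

p is bytes; r is float

bytes, float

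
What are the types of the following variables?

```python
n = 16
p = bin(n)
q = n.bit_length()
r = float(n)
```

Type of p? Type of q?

bin() returns str; int.bit_length() returns int

str, int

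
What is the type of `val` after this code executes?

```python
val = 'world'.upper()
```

str.upper() returns str

str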